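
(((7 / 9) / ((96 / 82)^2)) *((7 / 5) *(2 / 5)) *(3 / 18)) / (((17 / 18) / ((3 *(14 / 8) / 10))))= 576583 / 19584000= 0.03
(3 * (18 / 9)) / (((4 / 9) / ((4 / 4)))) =13.50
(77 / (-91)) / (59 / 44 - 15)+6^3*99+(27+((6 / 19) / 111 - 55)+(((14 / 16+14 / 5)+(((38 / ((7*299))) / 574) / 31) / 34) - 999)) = 108929392698833653437 / 5349972240998840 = 20360.74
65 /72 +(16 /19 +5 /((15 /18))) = 10595 /1368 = 7.74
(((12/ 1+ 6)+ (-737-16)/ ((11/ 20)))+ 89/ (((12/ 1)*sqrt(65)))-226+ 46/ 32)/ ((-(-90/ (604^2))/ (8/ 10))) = -2529223726/ 495+ 16234312*sqrt(65)/ 43875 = -5106559.74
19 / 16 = 1.19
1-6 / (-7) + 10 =83 / 7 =11.86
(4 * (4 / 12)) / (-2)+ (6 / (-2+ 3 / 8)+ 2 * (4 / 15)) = -746 / 195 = -3.83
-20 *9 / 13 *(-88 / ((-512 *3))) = -0.79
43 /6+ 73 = 481 /6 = 80.17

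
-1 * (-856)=856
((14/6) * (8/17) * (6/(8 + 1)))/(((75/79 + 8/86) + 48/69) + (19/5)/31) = 678177080/1723752621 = 0.39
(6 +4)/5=2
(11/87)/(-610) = -11/53070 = -0.00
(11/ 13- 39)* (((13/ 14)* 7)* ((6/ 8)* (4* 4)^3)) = -761856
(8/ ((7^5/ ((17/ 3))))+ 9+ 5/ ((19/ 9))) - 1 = 9935521/ 957999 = 10.37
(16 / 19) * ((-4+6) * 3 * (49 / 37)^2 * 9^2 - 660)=4213536 / 26011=161.99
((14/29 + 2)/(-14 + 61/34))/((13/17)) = -41616/156455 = -0.27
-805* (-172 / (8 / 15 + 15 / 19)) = 39461100 / 377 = 104671.35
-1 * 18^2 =-324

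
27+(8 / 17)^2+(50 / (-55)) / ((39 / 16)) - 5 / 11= 3272348 / 123981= 26.39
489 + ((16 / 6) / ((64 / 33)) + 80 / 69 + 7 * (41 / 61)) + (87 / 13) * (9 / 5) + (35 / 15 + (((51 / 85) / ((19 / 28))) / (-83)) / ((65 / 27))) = 510.61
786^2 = 617796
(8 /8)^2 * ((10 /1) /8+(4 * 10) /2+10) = 125 /4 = 31.25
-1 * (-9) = 9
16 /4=4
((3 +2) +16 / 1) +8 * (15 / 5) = 45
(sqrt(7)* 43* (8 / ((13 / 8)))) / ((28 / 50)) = 34400* sqrt(7) / 91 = 1000.15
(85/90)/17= 1/18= 0.06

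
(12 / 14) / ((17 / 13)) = 0.66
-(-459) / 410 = 1.12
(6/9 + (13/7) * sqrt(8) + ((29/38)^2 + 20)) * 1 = 26 * sqrt(2)/7 + 92051/4332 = 26.50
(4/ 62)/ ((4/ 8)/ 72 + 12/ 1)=288/ 53599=0.01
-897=-897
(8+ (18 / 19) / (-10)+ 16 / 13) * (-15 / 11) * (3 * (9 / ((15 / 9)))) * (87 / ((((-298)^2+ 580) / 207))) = -49376517921 / 1214281640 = -40.66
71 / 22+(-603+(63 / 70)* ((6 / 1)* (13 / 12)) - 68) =-145623 / 220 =-661.92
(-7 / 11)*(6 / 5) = -42 / 55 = -0.76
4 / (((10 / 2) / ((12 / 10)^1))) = 24 / 25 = 0.96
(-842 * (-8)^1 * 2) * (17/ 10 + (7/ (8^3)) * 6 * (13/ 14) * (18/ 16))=15396391/ 640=24056.86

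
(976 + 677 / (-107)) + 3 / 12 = 415127 / 428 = 969.92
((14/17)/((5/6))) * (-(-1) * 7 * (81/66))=7938/935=8.49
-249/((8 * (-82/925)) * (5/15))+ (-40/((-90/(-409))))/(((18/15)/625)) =-1658243675/17712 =-93622.61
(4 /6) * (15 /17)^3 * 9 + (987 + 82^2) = 37904393 /4913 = 7715.12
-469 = -469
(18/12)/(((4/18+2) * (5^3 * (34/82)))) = 1107/85000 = 0.01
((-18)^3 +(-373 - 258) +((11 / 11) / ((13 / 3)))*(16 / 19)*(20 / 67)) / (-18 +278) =-106955227 / 4302740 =-24.86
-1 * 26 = -26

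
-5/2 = -2.50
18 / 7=2.57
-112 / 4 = -28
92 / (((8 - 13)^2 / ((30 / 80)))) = 69 / 50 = 1.38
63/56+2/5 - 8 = -259/40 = -6.48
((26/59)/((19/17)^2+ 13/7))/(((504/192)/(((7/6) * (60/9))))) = 1051960/2502603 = 0.42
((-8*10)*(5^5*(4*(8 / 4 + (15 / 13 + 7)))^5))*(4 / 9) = -4559603761152000000 / 371293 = -12280338603614.93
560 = 560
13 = 13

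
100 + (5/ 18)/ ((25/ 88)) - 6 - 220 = -5626/ 45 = -125.02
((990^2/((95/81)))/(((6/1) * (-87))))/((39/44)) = -12937320/7163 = -1806.13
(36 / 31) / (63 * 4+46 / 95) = 1710 / 371783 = 0.00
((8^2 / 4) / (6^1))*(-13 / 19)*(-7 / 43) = 728 / 2451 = 0.30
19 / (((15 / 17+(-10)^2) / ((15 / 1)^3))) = 218025 / 343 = 635.64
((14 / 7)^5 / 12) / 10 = 0.27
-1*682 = -682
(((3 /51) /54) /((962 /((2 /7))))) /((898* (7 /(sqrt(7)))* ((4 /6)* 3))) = sqrt(7) /38858870232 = 0.00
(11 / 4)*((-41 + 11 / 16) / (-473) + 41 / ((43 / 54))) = 390309 / 2752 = 141.83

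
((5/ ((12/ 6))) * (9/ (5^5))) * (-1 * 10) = -9/ 125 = -0.07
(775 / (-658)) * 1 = -775 / 658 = -1.18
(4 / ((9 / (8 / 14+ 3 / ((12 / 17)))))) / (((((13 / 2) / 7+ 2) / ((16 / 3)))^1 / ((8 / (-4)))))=-320 / 41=-7.80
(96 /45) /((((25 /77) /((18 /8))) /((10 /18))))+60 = 5116 /75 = 68.21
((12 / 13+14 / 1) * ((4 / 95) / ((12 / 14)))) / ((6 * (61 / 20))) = 5432 / 135603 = 0.04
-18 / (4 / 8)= -36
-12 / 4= -3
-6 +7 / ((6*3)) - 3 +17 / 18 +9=1.33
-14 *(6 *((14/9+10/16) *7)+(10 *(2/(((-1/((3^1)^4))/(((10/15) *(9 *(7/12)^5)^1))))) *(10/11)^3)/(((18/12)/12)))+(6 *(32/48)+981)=438810577/7986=54947.48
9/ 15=3/ 5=0.60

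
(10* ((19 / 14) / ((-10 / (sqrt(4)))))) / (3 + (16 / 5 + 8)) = -0.19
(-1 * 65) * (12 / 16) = -195 / 4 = -48.75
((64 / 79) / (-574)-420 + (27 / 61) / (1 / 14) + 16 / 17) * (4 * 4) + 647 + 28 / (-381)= -53379938282989 / 8958034281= -5958.89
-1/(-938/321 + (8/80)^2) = 32100/93479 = 0.34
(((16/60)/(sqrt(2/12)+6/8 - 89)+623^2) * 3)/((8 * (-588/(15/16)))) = -2176349902821/9378371072+sqrt(6)/293074096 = -232.06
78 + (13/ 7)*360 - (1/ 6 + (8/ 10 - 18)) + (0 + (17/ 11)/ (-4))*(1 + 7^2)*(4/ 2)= 1674677/ 2310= 724.97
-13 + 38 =25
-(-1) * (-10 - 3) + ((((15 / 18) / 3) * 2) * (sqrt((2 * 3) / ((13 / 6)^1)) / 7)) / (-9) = -13 - 10 * sqrt(13) / 2457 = -13.01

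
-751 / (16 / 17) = -12767 / 16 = -797.94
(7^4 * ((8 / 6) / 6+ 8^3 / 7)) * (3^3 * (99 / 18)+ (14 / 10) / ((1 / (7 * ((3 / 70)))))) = 1967414386 / 75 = 26232191.81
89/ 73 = 1.22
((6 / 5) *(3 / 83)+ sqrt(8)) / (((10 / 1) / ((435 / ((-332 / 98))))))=-4263 *sqrt(2) / 166 -38367 / 68890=-36.87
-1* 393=-393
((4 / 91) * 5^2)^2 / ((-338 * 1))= -5000 / 1399489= -0.00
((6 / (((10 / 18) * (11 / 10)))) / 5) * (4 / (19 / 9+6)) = 3888 / 4015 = 0.97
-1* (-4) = 4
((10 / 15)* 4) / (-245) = -8 / 735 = -0.01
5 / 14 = 0.36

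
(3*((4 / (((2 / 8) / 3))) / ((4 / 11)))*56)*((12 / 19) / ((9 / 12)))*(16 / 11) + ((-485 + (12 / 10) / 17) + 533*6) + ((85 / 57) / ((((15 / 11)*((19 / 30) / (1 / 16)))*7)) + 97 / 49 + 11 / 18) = 3234560645483 / 108256680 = 29878.62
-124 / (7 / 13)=-1612 / 7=-230.29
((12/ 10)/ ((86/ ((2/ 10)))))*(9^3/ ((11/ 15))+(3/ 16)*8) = 65709/ 23650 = 2.78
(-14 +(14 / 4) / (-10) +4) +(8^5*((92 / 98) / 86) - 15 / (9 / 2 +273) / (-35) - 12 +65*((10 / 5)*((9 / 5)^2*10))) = 1418026451 / 311836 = 4547.35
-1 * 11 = -11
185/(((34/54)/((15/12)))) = 24975/68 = 367.28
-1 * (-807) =807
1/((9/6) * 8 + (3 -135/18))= 2/15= 0.13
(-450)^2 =202500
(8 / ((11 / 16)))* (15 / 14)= 960 / 77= 12.47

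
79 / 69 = 1.14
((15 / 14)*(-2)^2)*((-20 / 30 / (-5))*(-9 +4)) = -20 / 7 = -2.86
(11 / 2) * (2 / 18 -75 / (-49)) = 3982 / 441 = 9.03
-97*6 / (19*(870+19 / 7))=-0.04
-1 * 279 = -279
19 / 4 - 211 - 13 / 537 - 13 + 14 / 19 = -8918947 / 40812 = -218.54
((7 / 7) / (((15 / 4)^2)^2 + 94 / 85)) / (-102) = -640 / 12981567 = -0.00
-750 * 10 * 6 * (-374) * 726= 12218580000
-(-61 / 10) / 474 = 61 / 4740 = 0.01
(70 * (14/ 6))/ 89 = 1.84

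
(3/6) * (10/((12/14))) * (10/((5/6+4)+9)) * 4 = 1400/83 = 16.87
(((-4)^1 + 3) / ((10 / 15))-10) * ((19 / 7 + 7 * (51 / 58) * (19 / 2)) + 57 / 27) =-10639639 / 14616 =-727.94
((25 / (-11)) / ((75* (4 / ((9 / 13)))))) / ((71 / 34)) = -51 / 20306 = -0.00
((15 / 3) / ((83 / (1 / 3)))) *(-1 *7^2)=-245 / 249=-0.98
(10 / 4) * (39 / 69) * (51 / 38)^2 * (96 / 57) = 676260 / 157757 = 4.29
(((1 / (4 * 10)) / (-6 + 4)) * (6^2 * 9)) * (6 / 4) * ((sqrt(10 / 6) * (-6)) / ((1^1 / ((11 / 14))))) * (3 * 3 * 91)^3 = 209774465901 * sqrt(15) / 40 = 20311325322.35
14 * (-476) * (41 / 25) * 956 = -261202144 / 25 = -10448085.76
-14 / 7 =-2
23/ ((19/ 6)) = 138/ 19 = 7.26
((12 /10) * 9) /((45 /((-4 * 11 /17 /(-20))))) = 0.03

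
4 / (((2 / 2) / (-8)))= -32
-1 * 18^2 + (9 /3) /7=-2265 /7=-323.57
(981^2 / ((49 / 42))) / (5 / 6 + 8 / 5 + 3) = 173224980 / 1141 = 151818.56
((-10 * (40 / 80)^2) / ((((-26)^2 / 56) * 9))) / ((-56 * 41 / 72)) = 5 / 6929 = 0.00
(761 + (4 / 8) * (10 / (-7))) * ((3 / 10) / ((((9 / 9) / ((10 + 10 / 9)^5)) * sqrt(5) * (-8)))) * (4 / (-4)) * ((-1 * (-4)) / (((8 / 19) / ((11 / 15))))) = 926915000000 * sqrt(5) / 137781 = 15043038.95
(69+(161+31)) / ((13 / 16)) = 4176 / 13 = 321.23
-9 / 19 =-0.47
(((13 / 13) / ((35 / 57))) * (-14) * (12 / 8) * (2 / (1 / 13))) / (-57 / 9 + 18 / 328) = 2187432 / 15445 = 141.63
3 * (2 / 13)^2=12 / 169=0.07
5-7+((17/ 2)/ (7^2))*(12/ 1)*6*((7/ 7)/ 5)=122/ 245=0.50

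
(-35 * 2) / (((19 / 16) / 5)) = -5600 / 19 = -294.74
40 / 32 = 5 / 4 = 1.25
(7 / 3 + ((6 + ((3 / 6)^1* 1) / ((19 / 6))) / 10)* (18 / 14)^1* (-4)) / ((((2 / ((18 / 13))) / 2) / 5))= -9978 / 1729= -5.77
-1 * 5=-5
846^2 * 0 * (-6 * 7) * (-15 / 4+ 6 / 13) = 0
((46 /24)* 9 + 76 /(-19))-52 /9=269 /36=7.47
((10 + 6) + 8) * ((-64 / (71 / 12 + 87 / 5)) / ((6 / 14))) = -153.71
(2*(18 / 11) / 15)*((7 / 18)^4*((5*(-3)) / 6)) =-0.01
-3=-3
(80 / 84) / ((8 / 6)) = 5 / 7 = 0.71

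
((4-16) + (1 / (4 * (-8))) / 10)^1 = -3841 / 320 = -12.00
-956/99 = -9.66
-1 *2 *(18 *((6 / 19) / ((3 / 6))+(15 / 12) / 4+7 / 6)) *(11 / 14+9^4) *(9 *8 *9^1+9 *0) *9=-2907889875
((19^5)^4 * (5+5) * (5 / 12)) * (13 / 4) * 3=12216741373702436412840570325 / 8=1527092671712804551605071000.00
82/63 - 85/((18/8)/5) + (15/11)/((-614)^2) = -49008725063/261258228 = -187.59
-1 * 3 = -3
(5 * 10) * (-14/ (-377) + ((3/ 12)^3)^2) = 1443025/ 772096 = 1.87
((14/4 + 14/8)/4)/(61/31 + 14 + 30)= 217/7600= 0.03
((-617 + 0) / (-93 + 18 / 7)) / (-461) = -0.01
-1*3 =-3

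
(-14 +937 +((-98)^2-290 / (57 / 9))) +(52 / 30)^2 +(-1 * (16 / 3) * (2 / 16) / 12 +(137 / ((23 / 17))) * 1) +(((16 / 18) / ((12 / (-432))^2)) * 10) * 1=4347030899 / 196650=22105.42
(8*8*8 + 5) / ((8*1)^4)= 517 / 4096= 0.13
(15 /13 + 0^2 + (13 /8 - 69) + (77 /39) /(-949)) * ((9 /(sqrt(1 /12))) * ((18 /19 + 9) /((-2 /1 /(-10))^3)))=-2567212.01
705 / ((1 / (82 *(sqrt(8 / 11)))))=115620 *sqrt(22) / 11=49300.53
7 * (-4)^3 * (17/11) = -7616/11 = -692.36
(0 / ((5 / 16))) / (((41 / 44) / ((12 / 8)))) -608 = -608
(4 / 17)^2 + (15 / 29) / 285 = 0.06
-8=-8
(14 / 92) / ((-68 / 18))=-63 / 1564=-0.04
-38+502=464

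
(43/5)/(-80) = -43/400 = -0.11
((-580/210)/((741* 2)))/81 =-0.00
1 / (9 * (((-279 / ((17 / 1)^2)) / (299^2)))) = -25836889 / 2511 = -10289.48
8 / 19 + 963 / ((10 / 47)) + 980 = 1046239 / 190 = 5506.52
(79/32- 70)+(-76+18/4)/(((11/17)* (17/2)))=-2577/32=-80.53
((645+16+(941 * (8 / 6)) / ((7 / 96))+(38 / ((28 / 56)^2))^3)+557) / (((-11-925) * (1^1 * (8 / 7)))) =-4118605 / 1248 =-3300.16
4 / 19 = 0.21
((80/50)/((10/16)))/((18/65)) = 416/45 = 9.24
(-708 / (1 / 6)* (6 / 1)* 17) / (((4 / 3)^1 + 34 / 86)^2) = -7210478736 / 49729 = -144995.45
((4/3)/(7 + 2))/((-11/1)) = -4/297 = -0.01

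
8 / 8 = 1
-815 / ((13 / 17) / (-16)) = 221680 / 13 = 17052.31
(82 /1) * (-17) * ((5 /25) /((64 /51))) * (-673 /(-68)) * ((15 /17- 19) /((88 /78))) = 22598667 /640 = 35310.42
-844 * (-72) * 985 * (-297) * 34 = -604430735040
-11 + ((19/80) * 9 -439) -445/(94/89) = -3268163/3760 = -869.19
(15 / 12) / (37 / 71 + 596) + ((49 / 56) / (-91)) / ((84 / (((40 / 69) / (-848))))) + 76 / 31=205843147787707 / 83890629531072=2.45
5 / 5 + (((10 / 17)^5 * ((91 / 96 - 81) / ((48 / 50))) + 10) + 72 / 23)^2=296721810157981639153 / 5528532648981708864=53.67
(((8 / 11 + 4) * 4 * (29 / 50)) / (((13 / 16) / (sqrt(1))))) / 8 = 1.69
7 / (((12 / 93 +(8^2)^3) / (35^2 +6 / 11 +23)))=212877 / 6385082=0.03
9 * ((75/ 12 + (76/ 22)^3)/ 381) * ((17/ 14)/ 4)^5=153808849239/ 53196598411264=0.00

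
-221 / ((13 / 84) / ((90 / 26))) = -64260 / 13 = -4943.08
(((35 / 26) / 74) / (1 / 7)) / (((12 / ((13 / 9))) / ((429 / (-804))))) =-35035 / 4283712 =-0.01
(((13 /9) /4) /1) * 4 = 13 /9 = 1.44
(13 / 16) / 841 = 13 / 13456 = 0.00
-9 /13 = -0.69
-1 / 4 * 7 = -7 / 4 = -1.75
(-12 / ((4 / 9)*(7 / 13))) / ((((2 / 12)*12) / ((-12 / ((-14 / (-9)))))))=9477 / 49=193.41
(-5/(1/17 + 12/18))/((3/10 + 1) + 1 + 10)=-850/1517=-0.56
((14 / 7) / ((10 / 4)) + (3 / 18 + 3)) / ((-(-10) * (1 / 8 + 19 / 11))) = 2618 / 12225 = 0.21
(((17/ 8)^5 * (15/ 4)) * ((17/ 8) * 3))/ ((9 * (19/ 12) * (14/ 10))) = 1810317675/ 34865152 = 51.92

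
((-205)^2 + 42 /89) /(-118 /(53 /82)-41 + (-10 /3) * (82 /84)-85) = -134.77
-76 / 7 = -10.86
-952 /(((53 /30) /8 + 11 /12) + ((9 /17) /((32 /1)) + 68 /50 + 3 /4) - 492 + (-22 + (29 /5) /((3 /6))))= 12947200 /6788249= 1.91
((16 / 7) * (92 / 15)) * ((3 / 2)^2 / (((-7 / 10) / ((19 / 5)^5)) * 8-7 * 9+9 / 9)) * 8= -3644817728 / 895624555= -4.07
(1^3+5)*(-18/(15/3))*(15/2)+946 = 784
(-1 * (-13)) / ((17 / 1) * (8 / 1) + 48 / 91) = 1183 / 12424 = 0.10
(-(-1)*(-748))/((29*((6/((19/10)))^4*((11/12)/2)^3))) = -17723656/6579375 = -2.69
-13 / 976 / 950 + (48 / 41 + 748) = 28479874667 / 38015200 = 749.17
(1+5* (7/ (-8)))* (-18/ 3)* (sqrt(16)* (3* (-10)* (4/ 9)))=-1080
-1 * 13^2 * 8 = -1352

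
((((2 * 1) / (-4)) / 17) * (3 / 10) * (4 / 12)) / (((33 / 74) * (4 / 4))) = -37 / 5610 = -0.01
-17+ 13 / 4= -55 / 4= -13.75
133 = 133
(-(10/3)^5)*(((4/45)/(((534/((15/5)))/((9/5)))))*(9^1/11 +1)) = -160000/237897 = -0.67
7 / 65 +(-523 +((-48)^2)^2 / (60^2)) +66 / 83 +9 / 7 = 180091577 / 188825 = 953.75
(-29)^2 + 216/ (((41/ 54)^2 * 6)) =1518697/ 1681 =903.45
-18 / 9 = -2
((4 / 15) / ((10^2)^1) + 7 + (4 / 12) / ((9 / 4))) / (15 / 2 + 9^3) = 48268 / 4971375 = 0.01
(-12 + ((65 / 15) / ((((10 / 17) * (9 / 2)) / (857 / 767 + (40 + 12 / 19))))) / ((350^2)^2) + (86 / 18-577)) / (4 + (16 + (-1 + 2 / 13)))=-17247771228053042053 / 565471740093750000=-30.50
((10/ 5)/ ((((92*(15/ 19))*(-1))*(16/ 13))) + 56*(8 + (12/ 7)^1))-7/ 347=543.96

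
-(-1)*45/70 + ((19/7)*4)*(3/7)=519/98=5.30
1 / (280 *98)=1 / 27440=0.00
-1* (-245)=245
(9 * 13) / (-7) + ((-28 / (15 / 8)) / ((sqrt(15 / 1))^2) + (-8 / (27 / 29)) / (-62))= -2573749 / 146475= -17.57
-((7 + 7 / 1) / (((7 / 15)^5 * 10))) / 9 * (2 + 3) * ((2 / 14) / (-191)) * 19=1603125 / 3210137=0.50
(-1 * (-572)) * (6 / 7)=3432 / 7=490.29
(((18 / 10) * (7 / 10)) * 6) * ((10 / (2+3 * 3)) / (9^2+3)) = 9 / 110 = 0.08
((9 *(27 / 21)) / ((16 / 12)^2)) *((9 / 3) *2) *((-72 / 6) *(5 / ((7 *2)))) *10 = -164025 / 98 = -1673.72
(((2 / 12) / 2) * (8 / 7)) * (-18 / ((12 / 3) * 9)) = -1 / 21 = -0.05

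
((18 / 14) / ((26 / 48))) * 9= 1944 / 91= 21.36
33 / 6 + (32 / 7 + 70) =1121 / 14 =80.07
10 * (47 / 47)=10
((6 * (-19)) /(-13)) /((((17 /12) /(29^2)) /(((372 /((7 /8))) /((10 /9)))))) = 15407335296 /7735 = 1991898.55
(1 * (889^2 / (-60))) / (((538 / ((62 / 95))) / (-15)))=24499951 / 102220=239.68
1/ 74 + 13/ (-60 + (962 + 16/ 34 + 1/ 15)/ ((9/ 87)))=0.01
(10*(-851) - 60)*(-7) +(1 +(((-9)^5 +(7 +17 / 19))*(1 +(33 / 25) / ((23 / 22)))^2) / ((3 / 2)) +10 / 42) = -18668180358334 / 131919375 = -141512.04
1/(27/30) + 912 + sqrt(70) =sqrt(70) + 8218/9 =921.48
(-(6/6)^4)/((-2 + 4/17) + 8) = -17/106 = -0.16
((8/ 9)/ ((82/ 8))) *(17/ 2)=272/ 369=0.74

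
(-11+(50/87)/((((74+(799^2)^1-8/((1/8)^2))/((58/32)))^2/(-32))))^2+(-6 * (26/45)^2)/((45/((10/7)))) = 13630235446092577908548150018021/112705801413161092624916744400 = 120.94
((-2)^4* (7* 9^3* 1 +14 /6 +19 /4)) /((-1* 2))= -122642 /3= -40880.67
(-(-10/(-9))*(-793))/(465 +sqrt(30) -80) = 610610/266751 -1586*sqrt(30)/266751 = 2.26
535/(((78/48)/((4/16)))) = 1070/13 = 82.31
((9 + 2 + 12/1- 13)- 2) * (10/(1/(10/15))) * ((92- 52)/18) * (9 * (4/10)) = 426.67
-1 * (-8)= 8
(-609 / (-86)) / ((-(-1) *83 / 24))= 7308 / 3569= 2.05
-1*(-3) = 3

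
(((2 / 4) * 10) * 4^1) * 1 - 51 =-31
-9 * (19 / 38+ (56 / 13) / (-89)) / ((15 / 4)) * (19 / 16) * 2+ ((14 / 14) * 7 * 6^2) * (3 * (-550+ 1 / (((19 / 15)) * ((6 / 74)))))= -35915079867 / 87932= -408441.52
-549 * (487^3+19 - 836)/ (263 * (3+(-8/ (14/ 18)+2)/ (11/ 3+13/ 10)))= -22045462262334/ 121769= -181043305.46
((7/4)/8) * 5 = 1.09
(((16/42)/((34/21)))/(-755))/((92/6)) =-6/295205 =-0.00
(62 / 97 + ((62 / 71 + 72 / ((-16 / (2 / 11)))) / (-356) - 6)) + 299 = 7919295217 / 26969492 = 293.64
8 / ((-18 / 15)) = -20 / 3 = -6.67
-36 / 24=-3 / 2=-1.50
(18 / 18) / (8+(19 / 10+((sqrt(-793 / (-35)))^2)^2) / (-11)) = -26950 / 1046753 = -0.03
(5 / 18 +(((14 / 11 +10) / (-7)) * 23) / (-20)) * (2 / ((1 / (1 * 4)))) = 59036 / 3465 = 17.04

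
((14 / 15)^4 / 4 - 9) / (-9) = 446021 / 455625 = 0.98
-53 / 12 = -4.42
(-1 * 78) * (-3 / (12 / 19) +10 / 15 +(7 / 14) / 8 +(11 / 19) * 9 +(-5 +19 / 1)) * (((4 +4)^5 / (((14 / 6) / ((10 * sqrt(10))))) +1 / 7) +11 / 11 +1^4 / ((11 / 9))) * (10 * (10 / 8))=-39516672000 * sqrt(10) / 19 - 97119425 / 3344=-6577012678.14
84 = 84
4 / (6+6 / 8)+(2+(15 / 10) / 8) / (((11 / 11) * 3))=571 / 432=1.32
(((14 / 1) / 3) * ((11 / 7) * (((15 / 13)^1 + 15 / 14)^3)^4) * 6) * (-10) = -1071082609674801768184779052734375 / 165107449555765648724828672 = -6487185.24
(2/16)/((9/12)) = 1/6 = 0.17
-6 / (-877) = 6 / 877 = 0.01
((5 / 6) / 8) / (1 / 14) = 35 / 24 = 1.46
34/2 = 17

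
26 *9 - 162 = 72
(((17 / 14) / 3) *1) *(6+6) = 34 / 7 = 4.86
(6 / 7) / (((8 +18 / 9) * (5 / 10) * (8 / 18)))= 27 / 70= 0.39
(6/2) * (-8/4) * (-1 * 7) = 42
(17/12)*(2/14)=17/84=0.20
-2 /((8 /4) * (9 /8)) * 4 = -32 /9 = -3.56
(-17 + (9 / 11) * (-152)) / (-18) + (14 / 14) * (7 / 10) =4234 / 495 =8.55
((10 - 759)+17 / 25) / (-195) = 6236 / 1625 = 3.84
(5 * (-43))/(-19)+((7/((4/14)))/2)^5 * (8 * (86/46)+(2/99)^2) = 4523930070809399/1096457472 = 4125951.24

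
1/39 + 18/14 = 358/273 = 1.31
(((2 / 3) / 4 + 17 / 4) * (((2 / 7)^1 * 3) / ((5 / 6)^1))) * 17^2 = 45951 / 35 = 1312.89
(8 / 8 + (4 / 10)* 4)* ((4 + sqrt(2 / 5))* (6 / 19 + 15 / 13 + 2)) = 857* sqrt(10) / 475 + 3428 / 95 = 41.79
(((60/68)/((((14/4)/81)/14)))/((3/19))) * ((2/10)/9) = 684/17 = 40.24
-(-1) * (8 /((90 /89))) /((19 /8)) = 2848 /855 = 3.33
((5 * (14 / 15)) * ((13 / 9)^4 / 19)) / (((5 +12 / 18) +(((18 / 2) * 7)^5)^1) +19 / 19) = 399854 / 371148443534691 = 0.00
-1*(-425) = 425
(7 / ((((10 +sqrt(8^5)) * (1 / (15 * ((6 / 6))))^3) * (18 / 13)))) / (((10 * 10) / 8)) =-6825 / 16334 +43680 * sqrt(2) / 8167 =7.15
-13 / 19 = -0.68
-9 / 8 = -1.12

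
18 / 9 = 2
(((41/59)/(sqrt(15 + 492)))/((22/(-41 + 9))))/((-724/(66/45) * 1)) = 328 * sqrt(3)/6247215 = 0.00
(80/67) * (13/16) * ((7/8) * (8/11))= 0.62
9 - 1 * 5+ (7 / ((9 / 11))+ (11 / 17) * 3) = 2218 / 153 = 14.50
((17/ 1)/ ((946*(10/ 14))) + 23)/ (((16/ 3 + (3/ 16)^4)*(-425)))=-10706190336/ 1054194197375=-0.01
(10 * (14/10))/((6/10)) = 70/3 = 23.33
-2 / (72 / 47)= -47 / 36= -1.31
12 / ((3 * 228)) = 1 / 57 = 0.02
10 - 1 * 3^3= -17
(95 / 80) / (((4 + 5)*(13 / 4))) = 19 / 468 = 0.04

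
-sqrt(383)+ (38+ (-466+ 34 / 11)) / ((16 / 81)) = -189297 / 88 - sqrt(383) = -2170.67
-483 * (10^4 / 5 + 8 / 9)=-2899288 / 3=-966429.33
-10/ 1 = -10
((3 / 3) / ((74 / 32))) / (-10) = -8 / 185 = -0.04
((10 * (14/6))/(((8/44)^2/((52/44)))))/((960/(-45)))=-5005/128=-39.10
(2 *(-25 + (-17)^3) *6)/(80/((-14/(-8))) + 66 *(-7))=207396/1457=142.34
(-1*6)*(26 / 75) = -2.08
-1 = -1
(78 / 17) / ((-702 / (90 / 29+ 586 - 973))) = 2.51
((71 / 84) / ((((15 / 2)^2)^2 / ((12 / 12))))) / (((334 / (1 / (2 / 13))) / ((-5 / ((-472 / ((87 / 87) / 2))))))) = 923 / 33519906000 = 0.00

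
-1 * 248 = -248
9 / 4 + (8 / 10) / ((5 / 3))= 273 / 100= 2.73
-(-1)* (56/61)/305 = 56/18605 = 0.00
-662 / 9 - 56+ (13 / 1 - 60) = -1589 / 9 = -176.56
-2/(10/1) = -1/5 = -0.20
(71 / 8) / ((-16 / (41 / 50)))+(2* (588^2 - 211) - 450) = 4419939489 / 6400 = 690615.55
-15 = -15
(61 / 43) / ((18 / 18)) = 61 / 43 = 1.42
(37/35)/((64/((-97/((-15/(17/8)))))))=61013/268800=0.23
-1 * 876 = -876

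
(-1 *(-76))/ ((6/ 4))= 152/ 3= 50.67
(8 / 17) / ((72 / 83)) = 83 / 153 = 0.54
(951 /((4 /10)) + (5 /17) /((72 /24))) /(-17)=-242515 /1734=-139.86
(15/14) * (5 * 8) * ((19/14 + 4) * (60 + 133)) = 2171250/49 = 44311.22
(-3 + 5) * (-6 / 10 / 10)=-3 / 25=-0.12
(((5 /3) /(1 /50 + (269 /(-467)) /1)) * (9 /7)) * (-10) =38.54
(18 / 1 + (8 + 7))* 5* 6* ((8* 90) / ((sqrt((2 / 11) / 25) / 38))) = 67716000* sqrt(22) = 317616193.59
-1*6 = -6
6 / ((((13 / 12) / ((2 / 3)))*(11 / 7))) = 336 / 143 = 2.35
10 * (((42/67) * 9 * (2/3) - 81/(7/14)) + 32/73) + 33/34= -262251277/166294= -1577.03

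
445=445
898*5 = 4490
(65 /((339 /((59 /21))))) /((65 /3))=59 /2373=0.02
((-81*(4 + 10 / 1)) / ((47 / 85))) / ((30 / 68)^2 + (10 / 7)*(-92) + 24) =779987880 / 40783639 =19.13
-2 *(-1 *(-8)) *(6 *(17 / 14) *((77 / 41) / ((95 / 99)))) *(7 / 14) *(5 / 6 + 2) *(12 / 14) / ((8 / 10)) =-1888326 / 5453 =-346.29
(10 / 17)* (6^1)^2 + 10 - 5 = 445 / 17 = 26.18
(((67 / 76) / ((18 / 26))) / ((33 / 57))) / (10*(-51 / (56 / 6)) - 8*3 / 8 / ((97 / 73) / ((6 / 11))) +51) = -45493 / 100818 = -0.45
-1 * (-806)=806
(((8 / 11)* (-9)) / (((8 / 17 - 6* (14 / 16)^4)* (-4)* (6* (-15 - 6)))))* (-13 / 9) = -34816 / 5654187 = -0.01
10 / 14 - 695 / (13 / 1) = -4800 / 91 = -52.75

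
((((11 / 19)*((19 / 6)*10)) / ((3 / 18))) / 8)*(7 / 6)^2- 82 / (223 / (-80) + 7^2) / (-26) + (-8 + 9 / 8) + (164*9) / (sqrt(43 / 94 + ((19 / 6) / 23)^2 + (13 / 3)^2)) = 82416325 / 6920784 + 203688*sqrt(809988647) / 17233801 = 348.28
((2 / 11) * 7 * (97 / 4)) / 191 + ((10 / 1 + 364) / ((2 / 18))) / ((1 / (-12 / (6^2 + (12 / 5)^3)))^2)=195.42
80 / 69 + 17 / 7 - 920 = -442627 / 483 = -916.41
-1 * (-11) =11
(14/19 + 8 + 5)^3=17779581/6859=2592.15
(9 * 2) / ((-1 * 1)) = -18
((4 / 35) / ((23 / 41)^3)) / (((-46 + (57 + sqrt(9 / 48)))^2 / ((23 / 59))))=1221831488 / 583097790895 - 388163072*sqrt(3) / 4081684536265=0.00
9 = 9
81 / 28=2.89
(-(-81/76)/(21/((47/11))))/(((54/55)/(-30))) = -3525/532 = -6.63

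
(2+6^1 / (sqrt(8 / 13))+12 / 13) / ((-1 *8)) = -3 *sqrt(26) / 16 -19 / 52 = -1.32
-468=-468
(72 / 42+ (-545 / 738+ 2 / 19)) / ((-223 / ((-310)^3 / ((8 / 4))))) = 790288200250 / 10944171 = 72210.88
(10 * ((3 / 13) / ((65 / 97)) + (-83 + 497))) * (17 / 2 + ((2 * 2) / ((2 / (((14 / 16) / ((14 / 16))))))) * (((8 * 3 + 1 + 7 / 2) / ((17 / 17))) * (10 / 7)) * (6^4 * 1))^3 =4870929446167720371.86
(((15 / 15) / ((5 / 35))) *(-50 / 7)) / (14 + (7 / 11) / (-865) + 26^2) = -475750 / 6565343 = -0.07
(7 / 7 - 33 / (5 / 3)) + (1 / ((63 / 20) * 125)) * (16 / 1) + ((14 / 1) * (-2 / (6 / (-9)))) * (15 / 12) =106283 / 3150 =33.74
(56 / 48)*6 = 7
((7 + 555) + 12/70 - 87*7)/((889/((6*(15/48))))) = -4917/49784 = -0.10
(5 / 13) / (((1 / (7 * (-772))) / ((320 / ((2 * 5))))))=-864640 / 13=-66510.77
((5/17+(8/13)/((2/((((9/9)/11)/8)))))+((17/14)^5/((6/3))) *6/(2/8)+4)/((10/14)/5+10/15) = 44.44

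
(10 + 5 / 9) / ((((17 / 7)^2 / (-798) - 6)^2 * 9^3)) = 16139089820 / 40225111774929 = 0.00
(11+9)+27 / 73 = 1487 / 73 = 20.37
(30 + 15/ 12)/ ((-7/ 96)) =-3000/ 7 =-428.57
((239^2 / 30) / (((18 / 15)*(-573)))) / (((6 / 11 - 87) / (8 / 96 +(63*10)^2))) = 2992615515131 / 235406736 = 12712.53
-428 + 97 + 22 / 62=-10250 / 31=-330.65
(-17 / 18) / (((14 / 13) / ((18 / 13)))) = -17 / 14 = -1.21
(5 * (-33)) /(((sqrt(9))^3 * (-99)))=5 /81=0.06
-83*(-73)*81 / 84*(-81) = -13251033 / 28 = -473251.18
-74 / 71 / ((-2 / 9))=4.69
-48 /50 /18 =-4 /75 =-0.05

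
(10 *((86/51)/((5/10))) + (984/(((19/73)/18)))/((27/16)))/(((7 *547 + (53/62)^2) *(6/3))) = 75168051536/14265118965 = 5.27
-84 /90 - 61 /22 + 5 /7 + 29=60079 /2310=26.01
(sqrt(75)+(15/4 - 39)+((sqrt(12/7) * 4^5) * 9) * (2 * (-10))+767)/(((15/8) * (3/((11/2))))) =-360448 * sqrt(21)/7+44 * sqrt(3)/9+32197/45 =-235244.65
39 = 39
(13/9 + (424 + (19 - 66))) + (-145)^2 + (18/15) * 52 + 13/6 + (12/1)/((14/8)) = 21474.87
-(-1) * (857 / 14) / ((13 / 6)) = 2571 / 91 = 28.25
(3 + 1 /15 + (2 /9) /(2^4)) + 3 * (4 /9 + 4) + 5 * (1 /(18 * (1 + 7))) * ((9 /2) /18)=47297 /2880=16.42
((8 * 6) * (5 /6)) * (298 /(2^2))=2980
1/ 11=0.09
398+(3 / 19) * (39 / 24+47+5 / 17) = 1048391 / 2584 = 405.72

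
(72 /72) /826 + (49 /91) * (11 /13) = 63771 /139594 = 0.46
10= 10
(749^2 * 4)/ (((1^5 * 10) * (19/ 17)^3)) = 5512395826/ 34295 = 160734.68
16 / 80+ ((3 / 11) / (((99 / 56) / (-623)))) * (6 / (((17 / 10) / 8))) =-27908343 / 10285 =-2713.50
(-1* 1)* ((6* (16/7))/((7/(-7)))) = 96/7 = 13.71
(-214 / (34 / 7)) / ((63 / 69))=-48.25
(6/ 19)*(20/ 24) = 0.26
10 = 10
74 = 74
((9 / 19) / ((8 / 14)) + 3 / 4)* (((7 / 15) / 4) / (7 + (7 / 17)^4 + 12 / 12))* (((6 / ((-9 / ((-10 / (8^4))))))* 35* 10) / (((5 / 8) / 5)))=511566125 / 4892471424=0.10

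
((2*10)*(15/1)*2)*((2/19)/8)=150/19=7.89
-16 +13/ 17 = -259/ 17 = -15.24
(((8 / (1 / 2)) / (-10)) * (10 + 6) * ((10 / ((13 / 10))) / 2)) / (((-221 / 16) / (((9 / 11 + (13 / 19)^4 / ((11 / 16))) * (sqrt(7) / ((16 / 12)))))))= 25034726400 * sqrt(7) / 4118534563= 16.08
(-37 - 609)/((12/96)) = -5168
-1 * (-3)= 3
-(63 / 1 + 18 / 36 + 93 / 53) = -6917 / 106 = -65.25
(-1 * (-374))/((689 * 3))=374/2067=0.18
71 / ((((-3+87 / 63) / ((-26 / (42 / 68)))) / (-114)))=-210444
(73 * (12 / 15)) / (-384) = -73 / 480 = -0.15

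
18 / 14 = 9 / 7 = 1.29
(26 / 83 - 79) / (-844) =6531 / 70052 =0.09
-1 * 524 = -524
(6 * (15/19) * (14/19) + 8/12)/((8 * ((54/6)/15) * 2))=0.43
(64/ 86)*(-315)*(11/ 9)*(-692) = 8525440/ 43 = 198266.05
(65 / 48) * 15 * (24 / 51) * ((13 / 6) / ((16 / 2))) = 4225 / 1632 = 2.59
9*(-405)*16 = -58320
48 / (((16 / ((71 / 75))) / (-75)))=-213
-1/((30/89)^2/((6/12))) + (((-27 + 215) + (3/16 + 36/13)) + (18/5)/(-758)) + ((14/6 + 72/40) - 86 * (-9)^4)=-10004761937489/17737200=-564055.32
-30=-30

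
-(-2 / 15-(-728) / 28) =-388 / 15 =-25.87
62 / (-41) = -62 / 41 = -1.51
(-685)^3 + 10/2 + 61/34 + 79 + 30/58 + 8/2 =-321419034.69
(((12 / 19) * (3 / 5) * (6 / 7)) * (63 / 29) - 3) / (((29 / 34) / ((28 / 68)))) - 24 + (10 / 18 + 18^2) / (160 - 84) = -59932259 / 2876220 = -20.84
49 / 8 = 6.12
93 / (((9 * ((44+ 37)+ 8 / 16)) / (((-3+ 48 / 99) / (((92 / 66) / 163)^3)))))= -24815419431 / 48668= -509891.91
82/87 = 0.94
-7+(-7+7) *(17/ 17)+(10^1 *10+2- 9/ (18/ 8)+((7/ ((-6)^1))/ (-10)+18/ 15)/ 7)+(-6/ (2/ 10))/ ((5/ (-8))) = 58459/ 420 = 139.19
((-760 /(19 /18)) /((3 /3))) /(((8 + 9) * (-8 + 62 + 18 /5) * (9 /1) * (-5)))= 5 /306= 0.02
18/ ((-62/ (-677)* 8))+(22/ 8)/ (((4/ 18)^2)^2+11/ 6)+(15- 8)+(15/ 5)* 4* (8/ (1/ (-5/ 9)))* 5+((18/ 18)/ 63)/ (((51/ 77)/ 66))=-733814839/ 3162744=-232.02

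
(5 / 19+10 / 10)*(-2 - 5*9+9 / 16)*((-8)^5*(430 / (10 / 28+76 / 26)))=952683397120 / 3781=251965987.07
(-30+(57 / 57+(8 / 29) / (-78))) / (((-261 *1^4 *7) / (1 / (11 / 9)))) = 32803 / 2525523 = 0.01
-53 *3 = -159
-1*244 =-244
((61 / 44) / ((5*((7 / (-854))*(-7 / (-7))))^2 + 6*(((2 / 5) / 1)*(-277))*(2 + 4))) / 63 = -1134905 / 205714535103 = -0.00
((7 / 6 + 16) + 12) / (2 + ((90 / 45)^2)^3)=175 / 396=0.44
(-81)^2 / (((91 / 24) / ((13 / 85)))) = 157464 / 595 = 264.65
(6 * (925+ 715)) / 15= 656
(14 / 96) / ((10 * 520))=7 / 249600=0.00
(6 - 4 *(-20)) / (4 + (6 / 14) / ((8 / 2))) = 20.94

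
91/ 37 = 2.46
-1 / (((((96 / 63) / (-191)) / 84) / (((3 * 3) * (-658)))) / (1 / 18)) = -27711999 / 8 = -3463999.88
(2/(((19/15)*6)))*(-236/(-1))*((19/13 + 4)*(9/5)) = 150804/247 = 610.54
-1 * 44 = -44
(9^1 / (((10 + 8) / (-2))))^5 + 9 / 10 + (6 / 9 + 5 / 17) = 439 / 510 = 0.86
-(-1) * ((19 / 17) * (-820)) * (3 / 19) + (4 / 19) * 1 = -46672 / 323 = -144.50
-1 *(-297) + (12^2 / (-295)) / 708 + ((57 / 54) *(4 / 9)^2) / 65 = 48989729333 / 164947185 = 297.00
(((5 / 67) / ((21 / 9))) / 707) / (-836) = -15 / 277203388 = -0.00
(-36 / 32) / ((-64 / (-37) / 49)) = -16317 / 512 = -31.87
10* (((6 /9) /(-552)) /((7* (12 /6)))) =-5 /5796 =-0.00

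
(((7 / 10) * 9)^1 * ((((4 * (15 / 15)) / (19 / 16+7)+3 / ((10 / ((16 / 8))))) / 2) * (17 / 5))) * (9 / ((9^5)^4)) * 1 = 84847 / 9831198611953442425500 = 0.00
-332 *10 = -3320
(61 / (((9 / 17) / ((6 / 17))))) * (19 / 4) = 193.17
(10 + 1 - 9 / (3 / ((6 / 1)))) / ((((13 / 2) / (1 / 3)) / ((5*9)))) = -210 / 13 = -16.15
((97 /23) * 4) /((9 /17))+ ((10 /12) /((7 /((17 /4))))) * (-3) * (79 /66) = 7662937 /255024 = 30.05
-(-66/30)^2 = -121/25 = -4.84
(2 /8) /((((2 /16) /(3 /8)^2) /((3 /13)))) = 0.06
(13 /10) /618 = 13 /6180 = 0.00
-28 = -28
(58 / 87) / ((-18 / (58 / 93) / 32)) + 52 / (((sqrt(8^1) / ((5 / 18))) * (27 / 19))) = -1856 / 2511 + 1235 * sqrt(2) / 486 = 2.85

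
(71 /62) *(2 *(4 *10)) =2840 /31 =91.61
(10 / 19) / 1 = 10 / 19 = 0.53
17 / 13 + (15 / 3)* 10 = 667 / 13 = 51.31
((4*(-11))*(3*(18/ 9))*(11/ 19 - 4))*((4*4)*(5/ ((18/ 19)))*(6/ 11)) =41600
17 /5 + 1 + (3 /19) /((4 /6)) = 881 /190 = 4.64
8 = 8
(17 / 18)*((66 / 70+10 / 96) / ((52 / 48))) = 0.91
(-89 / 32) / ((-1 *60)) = 89 / 1920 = 0.05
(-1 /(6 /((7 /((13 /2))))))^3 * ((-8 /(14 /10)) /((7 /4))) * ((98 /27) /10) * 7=76832 /1601613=0.05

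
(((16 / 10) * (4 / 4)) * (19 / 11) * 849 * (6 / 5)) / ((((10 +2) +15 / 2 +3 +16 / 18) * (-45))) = -1548576 / 578875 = -2.68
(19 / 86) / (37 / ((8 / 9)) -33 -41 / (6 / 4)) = -228 / 19307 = -0.01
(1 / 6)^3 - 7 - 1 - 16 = -5183 / 216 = -24.00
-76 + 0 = -76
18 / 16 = 1.12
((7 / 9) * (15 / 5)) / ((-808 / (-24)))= 7 / 101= 0.07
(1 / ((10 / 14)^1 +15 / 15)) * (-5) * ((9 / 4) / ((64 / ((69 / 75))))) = -483 / 5120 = -0.09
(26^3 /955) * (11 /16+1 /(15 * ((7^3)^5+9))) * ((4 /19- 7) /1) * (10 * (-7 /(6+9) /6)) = 32376590645920041157 /484562832739194600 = 66.82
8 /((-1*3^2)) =-8 /9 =-0.89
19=19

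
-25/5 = -5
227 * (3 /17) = 681 /17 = 40.06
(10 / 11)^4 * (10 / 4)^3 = 156250 / 14641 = 10.67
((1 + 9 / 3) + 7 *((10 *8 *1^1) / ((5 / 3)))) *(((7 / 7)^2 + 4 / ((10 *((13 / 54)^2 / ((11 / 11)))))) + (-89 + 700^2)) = 166572426.60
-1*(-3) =3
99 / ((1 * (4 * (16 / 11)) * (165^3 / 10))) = 1 / 26400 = 0.00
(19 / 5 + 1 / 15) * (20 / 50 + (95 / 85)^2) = 138214 / 21675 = 6.38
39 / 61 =0.64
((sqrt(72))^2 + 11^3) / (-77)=-1403 / 77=-18.22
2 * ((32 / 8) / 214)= 4 / 107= 0.04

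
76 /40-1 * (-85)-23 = 639 /10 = 63.90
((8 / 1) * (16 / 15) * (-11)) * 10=-2816 / 3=-938.67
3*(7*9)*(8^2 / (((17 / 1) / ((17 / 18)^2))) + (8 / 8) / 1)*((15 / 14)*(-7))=-12355 / 2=-6177.50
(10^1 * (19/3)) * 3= 190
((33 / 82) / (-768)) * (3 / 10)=-33 / 209920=-0.00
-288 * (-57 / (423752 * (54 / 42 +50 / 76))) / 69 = 0.00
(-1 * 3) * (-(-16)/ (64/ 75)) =-225/ 4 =-56.25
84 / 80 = 21 / 20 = 1.05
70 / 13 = 5.38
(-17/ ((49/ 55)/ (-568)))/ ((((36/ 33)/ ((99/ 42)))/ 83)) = 666704555/ 343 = 1943745.06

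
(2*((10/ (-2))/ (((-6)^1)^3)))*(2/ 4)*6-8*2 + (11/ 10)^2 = -6593/ 450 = -14.65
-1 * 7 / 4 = -7 / 4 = -1.75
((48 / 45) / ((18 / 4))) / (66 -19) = 32 / 6345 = 0.01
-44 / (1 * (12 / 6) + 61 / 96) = -384 / 23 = -16.70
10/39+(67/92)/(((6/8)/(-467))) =-135509/299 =-453.21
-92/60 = -23/15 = -1.53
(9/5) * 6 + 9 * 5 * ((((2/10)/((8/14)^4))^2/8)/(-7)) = 4179933/524288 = 7.97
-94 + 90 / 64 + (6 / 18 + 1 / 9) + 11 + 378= 85493 / 288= 296.85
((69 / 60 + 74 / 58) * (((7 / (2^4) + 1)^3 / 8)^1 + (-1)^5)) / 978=-9661869 / 6195773440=-0.00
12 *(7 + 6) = 156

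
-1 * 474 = -474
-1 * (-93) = 93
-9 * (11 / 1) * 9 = -891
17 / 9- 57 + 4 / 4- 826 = -7921 / 9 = -880.11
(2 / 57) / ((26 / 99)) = 33 / 247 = 0.13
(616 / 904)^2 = 5929 / 12769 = 0.46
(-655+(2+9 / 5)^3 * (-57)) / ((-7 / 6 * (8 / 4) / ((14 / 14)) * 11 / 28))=5674056 / 1375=4126.59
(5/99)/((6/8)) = 20/297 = 0.07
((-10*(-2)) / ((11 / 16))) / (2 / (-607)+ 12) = 97120 / 40051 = 2.42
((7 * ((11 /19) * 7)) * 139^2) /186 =10414019 /3534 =2946.81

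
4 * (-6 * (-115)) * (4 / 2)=5520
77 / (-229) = -0.34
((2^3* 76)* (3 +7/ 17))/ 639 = 3.25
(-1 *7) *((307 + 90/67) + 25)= -156338/67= -2333.40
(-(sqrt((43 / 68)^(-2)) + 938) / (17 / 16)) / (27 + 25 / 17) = -161608 / 5203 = -31.06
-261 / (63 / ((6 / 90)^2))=-29 / 1575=-0.02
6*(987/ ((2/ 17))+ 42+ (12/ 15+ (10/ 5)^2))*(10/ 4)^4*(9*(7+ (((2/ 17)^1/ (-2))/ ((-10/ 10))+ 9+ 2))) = 87410613375/ 272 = 321362549.17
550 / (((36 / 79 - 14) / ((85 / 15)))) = -73865 / 321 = -230.11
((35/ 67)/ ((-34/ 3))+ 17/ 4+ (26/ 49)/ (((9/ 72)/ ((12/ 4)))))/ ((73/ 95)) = 359236895/ 16296812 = 22.04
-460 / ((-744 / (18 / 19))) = 345 / 589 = 0.59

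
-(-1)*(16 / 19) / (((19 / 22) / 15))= 14.63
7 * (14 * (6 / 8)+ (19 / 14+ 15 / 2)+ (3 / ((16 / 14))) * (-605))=-87851 / 8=-10981.38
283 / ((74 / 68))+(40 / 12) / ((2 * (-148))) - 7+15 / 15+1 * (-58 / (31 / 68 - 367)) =2813166511 / 11066700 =254.20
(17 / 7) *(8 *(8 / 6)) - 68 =-884 / 21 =-42.10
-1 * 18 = -18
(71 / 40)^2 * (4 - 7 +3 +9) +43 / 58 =1350101 / 46400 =29.10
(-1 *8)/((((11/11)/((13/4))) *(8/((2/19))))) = -13/38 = -0.34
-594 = -594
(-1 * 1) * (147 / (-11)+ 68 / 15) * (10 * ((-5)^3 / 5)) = -72850 / 33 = -2207.58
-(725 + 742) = -1467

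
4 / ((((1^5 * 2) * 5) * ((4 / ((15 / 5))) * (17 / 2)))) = 0.04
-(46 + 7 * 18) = -172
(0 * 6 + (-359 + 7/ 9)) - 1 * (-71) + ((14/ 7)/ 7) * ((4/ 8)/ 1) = -18086/ 63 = -287.08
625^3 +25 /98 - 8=23925780491 /98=244140617.26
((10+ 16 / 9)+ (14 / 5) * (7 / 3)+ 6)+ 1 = 1139 / 45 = 25.31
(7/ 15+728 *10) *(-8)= -873656/ 15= -58243.73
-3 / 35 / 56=-3 / 1960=-0.00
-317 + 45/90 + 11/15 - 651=-29003/30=-966.77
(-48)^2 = 2304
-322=-322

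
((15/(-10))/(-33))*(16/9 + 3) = 43/198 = 0.22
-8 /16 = -0.50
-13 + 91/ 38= -403/ 38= -10.61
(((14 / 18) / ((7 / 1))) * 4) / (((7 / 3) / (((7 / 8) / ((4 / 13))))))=0.54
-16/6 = -8/3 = -2.67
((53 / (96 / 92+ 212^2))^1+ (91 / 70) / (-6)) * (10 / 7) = -3341357 / 10854228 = -0.31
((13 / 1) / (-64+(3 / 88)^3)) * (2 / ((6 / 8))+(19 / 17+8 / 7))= -1198709248 / 1197712509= -1.00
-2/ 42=-1/ 21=-0.05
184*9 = 1656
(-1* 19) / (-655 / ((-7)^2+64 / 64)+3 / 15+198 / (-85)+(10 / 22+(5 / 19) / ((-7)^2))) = 1.29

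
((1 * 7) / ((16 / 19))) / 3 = 133 / 48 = 2.77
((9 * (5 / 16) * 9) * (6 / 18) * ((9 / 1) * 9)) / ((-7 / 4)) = -10935 / 28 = -390.54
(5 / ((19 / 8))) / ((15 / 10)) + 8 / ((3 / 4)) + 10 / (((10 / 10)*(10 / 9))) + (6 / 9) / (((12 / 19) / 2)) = 3964 / 171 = 23.18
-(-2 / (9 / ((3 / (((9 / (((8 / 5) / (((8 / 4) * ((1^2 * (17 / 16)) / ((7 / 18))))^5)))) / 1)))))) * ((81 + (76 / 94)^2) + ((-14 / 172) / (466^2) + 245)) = 92769179570063316992 / 11673388293232395689073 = 0.01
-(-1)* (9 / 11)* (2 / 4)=9 / 22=0.41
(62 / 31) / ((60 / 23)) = 23 / 30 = 0.77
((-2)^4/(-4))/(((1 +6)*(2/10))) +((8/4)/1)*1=-6/7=-0.86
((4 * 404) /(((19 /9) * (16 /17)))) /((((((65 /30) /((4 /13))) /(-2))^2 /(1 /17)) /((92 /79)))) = 192678912 /42870061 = 4.49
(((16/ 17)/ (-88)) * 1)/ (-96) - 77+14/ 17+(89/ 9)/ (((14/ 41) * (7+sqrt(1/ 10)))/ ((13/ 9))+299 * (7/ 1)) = -1826201487704769577/ 23974822277805168 - 47437 * sqrt(10)/ 890330595581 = -76.17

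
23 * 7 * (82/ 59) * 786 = 10376772/ 59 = 175877.49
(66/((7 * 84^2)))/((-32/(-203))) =319/37632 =0.01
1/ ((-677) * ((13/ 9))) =-9/ 8801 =-0.00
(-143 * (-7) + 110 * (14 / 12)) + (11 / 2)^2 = 13915 / 12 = 1159.58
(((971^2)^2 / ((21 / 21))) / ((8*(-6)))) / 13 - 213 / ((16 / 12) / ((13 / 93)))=-27557424121675 / 19344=-1424598021.18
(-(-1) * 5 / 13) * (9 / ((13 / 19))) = 855 / 169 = 5.06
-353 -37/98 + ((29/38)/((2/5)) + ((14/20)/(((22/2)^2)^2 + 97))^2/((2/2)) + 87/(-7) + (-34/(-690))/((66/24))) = -5585050656874312439/15348592690107600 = -363.88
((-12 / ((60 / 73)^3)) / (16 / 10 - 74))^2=151334226289 / 1698330240000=0.09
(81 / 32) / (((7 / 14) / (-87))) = -440.44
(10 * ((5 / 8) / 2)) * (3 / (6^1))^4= 25 / 128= 0.20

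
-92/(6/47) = -2162/3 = -720.67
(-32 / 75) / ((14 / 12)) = -64 / 175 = -0.37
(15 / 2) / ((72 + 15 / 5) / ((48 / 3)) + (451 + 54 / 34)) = 2040 / 124379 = 0.02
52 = 52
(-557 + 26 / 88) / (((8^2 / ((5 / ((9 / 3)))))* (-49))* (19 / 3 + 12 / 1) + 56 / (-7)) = 24495 / 1518176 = 0.02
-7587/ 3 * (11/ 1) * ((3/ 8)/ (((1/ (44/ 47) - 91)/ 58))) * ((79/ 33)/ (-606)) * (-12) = 42488886/ 133219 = 318.94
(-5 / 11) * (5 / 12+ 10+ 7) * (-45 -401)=21185 / 6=3530.83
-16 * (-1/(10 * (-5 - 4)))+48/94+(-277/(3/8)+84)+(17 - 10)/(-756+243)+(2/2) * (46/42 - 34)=-579961834/843885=-687.25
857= 857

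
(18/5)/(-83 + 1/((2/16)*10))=-0.04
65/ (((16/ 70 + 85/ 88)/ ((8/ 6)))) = 61600/ 849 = 72.56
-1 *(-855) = 855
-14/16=-7/8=-0.88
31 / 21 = 1.48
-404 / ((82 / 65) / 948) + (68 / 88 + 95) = -273752893 / 902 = -303495.45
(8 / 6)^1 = 4 / 3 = 1.33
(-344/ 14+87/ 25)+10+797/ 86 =-27451/ 15050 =-1.82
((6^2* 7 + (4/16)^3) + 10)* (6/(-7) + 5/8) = -217997/3584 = -60.83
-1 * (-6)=6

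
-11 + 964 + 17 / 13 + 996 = 25354 / 13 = 1950.31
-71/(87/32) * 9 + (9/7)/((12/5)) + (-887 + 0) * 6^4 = -933626637/812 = -1149786.50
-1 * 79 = -79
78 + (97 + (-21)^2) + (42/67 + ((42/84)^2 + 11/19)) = 617.46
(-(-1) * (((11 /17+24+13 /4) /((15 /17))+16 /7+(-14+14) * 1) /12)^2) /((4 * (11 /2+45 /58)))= 5879724509 /18492364800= 0.32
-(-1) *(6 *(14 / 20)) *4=84 / 5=16.80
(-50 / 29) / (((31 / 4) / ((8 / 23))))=-1600 / 20677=-0.08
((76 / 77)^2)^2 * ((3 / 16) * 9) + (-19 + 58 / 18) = -4485043774 / 316377369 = -14.18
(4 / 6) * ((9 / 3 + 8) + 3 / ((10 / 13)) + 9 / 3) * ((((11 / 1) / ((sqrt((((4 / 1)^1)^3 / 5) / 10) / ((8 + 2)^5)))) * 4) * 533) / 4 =13118462500 * sqrt(2) / 3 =6184102528.33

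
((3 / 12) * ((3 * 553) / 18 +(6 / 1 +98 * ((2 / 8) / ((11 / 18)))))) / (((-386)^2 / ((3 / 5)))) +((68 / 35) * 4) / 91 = 3572180881 / 41760598880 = 0.09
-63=-63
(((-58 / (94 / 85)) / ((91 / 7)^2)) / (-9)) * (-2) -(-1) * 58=4141316 / 71487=57.93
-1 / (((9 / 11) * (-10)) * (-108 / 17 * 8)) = -187 / 77760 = -0.00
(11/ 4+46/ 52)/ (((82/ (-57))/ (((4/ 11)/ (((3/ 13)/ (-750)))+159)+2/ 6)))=60583761/ 23452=2583.31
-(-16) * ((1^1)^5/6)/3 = 8/9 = 0.89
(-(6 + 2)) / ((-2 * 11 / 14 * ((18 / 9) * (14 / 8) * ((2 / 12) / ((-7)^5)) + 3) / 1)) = 1613472 / 950785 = 1.70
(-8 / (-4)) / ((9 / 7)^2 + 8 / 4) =98 / 179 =0.55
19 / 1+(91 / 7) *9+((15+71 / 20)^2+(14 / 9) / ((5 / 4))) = 1732849 / 3600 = 481.35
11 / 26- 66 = -1705 / 26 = -65.58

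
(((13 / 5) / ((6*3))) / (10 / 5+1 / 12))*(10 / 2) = 26 / 75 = 0.35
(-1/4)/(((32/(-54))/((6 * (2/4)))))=81/64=1.27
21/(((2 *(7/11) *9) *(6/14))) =77/18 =4.28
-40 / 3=-13.33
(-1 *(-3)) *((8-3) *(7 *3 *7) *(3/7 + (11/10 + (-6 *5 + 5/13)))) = -1610217/26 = -61931.42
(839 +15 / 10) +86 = 1853 / 2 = 926.50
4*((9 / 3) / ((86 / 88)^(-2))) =5547 / 484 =11.46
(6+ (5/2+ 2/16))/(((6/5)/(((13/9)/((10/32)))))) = 299/9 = 33.22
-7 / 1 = -7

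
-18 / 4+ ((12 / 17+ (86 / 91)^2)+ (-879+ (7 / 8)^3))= -63517217745 / 72077824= -881.23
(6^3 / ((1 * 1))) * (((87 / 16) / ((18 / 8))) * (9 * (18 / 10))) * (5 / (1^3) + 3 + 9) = 718794 / 5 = 143758.80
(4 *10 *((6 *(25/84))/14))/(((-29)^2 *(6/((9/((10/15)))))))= 1125/82418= 0.01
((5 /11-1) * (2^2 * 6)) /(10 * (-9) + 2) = 18 /121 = 0.15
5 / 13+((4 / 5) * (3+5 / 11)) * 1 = 2251 / 715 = 3.15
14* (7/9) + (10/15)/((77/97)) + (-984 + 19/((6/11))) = -1299289/1386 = -937.44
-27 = -27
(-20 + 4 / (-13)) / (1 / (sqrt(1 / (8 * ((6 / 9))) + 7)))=-66 * sqrt(115) / 13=-54.44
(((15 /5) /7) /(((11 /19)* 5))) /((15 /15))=57 /385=0.15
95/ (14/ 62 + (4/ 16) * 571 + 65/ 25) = 0.65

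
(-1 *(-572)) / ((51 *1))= 572 / 51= 11.22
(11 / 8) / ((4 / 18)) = 99 / 16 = 6.19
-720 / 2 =-360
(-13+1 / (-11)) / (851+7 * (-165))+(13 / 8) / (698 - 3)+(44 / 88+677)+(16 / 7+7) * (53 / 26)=5665314299 / 8134280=696.47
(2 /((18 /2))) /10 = 1 /45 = 0.02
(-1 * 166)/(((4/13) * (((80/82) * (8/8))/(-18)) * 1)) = 398151/40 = 9953.78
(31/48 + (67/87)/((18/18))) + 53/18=18209/4176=4.36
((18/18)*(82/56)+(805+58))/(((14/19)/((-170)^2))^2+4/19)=4106.21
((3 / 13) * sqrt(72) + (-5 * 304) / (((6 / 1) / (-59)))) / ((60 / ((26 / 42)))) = sqrt(2) / 70 + 29146 / 189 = 154.23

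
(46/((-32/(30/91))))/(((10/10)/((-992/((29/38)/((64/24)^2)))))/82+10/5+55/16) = -568757248/6525869623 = -0.09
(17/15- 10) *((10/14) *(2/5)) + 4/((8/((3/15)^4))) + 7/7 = -5747/3750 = -1.53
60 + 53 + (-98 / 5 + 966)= 5297 / 5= 1059.40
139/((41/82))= 278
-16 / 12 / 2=-2 / 3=-0.67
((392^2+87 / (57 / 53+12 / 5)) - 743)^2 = 2204718684442624 / 94249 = 23392488879.91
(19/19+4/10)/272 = 7/1360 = 0.01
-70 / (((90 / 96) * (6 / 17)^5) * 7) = -1947.68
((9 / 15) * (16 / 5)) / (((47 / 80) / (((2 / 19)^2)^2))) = 12288 / 30625435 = 0.00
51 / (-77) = -51 / 77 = -0.66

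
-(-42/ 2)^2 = -441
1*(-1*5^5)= -3125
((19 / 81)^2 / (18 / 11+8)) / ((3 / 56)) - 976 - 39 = -1058735797 / 1043199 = -1014.89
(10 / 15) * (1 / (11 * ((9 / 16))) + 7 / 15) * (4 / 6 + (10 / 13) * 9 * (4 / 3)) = 240092 / 57915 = 4.15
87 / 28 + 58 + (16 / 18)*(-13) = 12487 / 252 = 49.55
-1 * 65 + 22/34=-1094/17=-64.35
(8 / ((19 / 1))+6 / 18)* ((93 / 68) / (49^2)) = 1333 / 3102092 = 0.00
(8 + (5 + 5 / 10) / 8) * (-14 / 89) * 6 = -8.20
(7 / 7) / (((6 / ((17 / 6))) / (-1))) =-17 / 36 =-0.47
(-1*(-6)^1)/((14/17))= 7.29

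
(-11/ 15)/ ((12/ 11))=-121/ 180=-0.67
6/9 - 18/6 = -7/3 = -2.33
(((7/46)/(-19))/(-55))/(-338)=-7/16247660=-0.00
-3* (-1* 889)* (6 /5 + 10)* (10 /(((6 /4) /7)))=1393952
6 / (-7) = -6 / 7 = -0.86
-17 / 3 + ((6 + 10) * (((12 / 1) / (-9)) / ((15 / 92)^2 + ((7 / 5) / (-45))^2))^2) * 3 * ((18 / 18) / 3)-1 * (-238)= 15764652519393203737 / 418099645020963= 37705.49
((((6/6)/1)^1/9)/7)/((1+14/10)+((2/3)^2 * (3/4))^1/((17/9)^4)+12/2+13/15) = 417605/244486704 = 0.00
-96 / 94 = -48 / 47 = -1.02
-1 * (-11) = 11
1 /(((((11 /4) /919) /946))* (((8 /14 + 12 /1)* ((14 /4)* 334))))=39517 /1837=21.51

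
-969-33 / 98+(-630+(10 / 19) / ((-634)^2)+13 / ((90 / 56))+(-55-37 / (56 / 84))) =-14328671431003 / 8419973310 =-1701.75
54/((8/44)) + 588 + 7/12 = 885.58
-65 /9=-7.22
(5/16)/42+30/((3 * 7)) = 965/672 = 1.44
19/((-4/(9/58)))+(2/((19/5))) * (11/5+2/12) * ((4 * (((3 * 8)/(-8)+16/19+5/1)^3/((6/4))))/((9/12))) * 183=562532621733/30234472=18605.67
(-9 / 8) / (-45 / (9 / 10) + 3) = 9 / 376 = 0.02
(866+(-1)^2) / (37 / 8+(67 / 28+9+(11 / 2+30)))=16.83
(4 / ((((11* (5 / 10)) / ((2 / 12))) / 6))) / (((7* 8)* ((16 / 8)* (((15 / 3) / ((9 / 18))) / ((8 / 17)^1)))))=2 / 6545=0.00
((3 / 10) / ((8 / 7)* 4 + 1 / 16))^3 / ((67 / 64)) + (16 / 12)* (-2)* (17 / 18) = -2948406367052 / 1170811256625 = -2.52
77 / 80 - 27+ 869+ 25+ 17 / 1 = 70797 / 80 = 884.96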